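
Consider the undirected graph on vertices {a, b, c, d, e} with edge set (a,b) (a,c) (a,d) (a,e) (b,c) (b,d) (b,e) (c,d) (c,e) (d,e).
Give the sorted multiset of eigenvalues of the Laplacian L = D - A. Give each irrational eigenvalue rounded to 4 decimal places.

[0, 5, 5, 5, 5]

Each diagonal entry of L is the vertex degree and each off-diagonal entry is -1 where an edge is present, 0 otherwise; in the order [a, b, c, d, e] the diagonal is [4, 4, 4, 4, 4]. L is symmetric positive semidefinite, so every eigenvalue is real and nonnegative. The single zero eigenvalue shows the graph is connected. By the matrix-tree theorem the graph has (1/5) * product of the nonzero eigenvalues = 125 spanning trees. The eigenvalues sum to 20, which equals trace(L) = 2|E|.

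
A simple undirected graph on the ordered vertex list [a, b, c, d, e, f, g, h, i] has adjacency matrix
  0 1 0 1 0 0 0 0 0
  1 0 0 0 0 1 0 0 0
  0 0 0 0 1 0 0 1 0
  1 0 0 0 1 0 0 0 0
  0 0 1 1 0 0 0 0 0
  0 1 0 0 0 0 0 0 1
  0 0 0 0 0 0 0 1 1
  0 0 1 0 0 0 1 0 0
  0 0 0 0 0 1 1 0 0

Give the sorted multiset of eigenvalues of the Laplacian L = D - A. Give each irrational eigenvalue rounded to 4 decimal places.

With the vertex order [a, b, c, d, e, f, g, h, i], the degrees are [2, 2, 2, 2, 2, 2, 2, 2, 2], giving D = diag(2, 2, 2, 2, 2, 2, 2, 2, 2) and L = D - A. Diagonalising L (or applying a numerical eigensolver to the 9x9 matrix) gives the spectrum above. The largest eigenvalue, 3.8794, is at most the vertex count 9.

[0, 0.4679, 0.4679, 1.6527, 1.6527, 3, 3, 3.8794, 3.8794]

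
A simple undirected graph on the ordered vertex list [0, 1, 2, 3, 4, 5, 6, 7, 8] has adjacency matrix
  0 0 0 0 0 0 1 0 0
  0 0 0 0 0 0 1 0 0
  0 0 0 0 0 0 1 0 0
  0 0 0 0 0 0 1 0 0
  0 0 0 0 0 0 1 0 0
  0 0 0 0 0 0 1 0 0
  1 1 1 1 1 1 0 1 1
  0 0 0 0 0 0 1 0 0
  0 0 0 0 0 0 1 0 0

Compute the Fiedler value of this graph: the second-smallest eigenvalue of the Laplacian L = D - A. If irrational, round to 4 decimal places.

1

Reading degrees in the order [0, 1, 2, 3, 4, 5, 6, 7, 8] gives [1, 1, 1, 1, 1, 1, 8, 1, 1]; set D = diag(1, 1, 1, 1, 1, 1, 8, 1, 1) and form L = D - A. The sorted Laplacian eigenvalues are [0, 1, 1, 1, 1, 1, 1, 1, 9]; the algebraic connectivity is the second entry, 1. There is one zero in the spectrum, matching the 1 component. The largest eigenvalue, 9, is at most the vertex count 9.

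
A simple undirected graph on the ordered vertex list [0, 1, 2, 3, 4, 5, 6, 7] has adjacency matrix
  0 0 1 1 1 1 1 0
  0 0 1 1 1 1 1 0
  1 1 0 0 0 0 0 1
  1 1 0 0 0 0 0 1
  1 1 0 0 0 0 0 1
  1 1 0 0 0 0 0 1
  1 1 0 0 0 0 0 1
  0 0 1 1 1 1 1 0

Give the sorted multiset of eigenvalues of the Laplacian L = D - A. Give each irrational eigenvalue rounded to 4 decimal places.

With the vertex order [0, 1, 2, 3, 4, 5, 6, 7], the degrees are [5, 5, 3, 3, 3, 3, 3, 5], giving D = diag(5, 5, 3, 3, 3, 3, 3, 5) and L = D - A. The multiplicity of 0 as a Laplacian eigenvalue equals the number of connected components.

[0, 3, 3, 3, 3, 5, 5, 8]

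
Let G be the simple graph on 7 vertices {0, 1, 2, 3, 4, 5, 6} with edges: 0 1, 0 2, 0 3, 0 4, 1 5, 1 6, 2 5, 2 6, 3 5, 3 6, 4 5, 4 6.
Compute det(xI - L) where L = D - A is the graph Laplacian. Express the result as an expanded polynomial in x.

Each diagonal entry of L is the vertex degree and each off-diagonal entry is -1 where an edge is present, 0 otherwise; in the order [0, 1, 2, 3, 4, 5, 6] the diagonal is [4, 3, 3, 3, 3, 4, 4]. The eigenvalues of L are [0, 3, 3, 3, 4, 4, 7]; the characteristic polynomial is the product of (x - lambda_i), which multiplies out to x^7 - 24x^6 + 234x^5 - 1192x^4 + 3357x^3 - 4968x^2 + 3024x. The constant term is 0 because L is singular (the all-ones vector lies in its kernel). By the matrix-tree theorem the graph has (1/7) * product of the nonzero eigenvalues = 432 spanning trees. The largest eigenvalue, 7, is at most the vertex count 7.

x^7 - 24x^6 + 234x^5 - 1192x^4 + 3357x^3 - 4968x^2 + 3024x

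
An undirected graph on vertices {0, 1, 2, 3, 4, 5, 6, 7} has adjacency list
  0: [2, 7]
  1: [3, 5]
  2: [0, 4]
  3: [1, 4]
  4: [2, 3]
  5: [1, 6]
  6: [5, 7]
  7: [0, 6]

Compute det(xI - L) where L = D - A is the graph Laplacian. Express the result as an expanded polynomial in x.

x^8 - 16x^7 + 104x^6 - 352x^5 + 660x^4 - 672x^3 + 336x^2 - 64x

Each diagonal entry of L is the vertex degree and each off-diagonal entry is -1 where an edge is present, 0 otherwise; in the order [0, 1, 2, 3, 4, 5, 6, 7] the diagonal is [2, 2, 2, 2, 2, 2, 2, 2]. Computing det(xI - L) by cofactor expansion (or equivalently via sum-over-permutations) gives x^8 - 16x^7 + 104x^6 - 352x^5 + 660x^4 - 672x^3 + 336x^2 - 64x. The constant term is 0 because L is singular (the all-ones vector lies in its kernel). The largest eigenvalue, 4, is at most the vertex count 8. There is one zero in the spectrum, matching the 1 component.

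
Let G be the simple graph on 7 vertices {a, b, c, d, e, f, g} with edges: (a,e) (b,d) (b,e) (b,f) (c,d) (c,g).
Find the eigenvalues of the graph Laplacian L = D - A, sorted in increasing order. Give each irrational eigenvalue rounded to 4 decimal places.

With the vertex order [a, b, c, d, e, f, g], the degrees are [1, 3, 2, 2, 2, 1, 1], giving D = diag(1, 3, 2, 2, 2, 1, 1) and L = D - A. Since every row of L sums to 0, the all-ones vector is in the kernel and 0 is an eigenvalue. The single zero eigenvalue shows the graph is connected. The eigenvalues sum to 12, which equals trace(L) = 2|E|. There is one zero in the spectrum, matching the 1 component.

[0, 0.2603, 0.6262, 1.4055, 2.2742, 3.0996, 4.3342]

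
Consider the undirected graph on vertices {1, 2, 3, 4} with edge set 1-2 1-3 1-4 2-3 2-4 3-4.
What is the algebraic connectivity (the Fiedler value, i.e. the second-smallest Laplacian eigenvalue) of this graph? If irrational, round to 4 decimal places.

4

Reading degrees in the order [1, 2, 3, 4] gives [3, 3, 3, 3]; set D = diag(3, 3, 3, 3) and form L = D - A. The sorted Laplacian eigenvalues are [0, 4, 4, 4]; the algebraic connectivity is the second entry, 4. The eigenvalues sum to 12, which equals trace(L) = 2|E|. The largest eigenvalue, 4, is at most the vertex count 4.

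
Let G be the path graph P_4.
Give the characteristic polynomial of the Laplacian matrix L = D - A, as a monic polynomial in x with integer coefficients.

x^4 - 6x^3 + 10x^2 - 4x

The graph has 4 vertices and degree multiset [2, 2, 1, 1]; D is the diagonal matrix of degrees and L = D - A. Computing det(xI - L) by cofactor expansion (or equivalently via sum-over-permutations) gives x^4 - 6x^3 + 10x^2 - 4x. The coefficient of x^3 equals -trace(L) = -6, matching the sum of degrees. There is one zero in the spectrum, matching the 1 component.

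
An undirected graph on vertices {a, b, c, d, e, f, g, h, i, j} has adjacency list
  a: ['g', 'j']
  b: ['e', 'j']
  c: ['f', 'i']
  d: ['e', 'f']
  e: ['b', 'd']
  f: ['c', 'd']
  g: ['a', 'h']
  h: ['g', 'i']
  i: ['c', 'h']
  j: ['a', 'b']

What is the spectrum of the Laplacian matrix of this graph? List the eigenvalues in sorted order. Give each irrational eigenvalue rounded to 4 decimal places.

With the vertex order [a, b, c, d, e, f, g, h, i, j], the degrees are [2, 2, 2, 2, 2, 2, 2, 2, 2, 2], giving D = diag(2, 2, 2, 2, 2, 2, 2, 2, 2, 2) and L = D - A. Diagonalising L (or applying a numerical eigensolver to the 10x10 matrix) gives the spectrum above. The largest eigenvalue, 4, is at most the vertex count 10.

[0, 0.3820, 0.3820, 1.3820, 1.3820, 2.6180, 2.6180, 3.6180, 3.6180, 4]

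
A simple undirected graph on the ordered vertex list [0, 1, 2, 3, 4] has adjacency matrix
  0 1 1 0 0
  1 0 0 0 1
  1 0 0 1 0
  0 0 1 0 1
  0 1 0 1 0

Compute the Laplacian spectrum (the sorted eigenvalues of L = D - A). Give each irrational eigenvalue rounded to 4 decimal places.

Each diagonal entry of L is the vertex degree and each off-diagonal entry is -1 where an edge is present, 0 otherwise; in the order [0, 1, 2, 3, 4] the diagonal is [2, 2, 2, 2, 2]. The multiplicity of 0 as a Laplacian eigenvalue equals the number of connected components. The single zero eigenvalue shows the graph is connected. By the matrix-tree theorem the graph has (1/5) * product of the nonzero eigenvalues = 5 spanning trees.

[0, 1.3820, 1.3820, 3.6180, 3.6180]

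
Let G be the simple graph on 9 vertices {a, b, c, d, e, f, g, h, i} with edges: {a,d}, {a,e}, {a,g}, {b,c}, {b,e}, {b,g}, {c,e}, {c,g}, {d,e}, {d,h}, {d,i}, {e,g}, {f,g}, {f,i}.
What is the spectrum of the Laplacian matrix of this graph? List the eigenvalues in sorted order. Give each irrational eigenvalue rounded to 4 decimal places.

[0, 0.7433, 1.0511, 2.2715, 2.7483, 4, 4.8853, 5.9121, 6.3883]

Reading degrees in the order [a, b, c, d, e, f, g, h, i] gives [3, 3, 3, 4, 5, 2, 5, 1, 2]; set D = diag(3, 3, 3, 4, 5, 2, 5, 1, 2) and form L = D - A. The multiplicity of 0 as a Laplacian eigenvalue equals the number of connected components. The single zero eigenvalue shows the graph is connected. The eigenvalues sum to 28, which equals trace(L) = 2|E|.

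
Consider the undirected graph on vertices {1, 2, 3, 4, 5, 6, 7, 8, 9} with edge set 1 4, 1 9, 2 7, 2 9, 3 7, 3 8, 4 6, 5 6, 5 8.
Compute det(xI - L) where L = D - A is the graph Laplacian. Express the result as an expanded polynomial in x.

x^9 - 18x^8 + 135x^7 - 546x^6 + 1287x^5 - 1782x^4 + 1386x^3 - 540x^2 + 81x

With the vertex order [1, 2, 3, 4, 5, 6, 7, 8, 9], the degrees are [2, 2, 2, 2, 2, 2, 2, 2, 2], giving D = diag(2, 2, 2, 2, 2, 2, 2, 2, 2) and L = D - A. Computing det(xI - L) by cofactor expansion (or equivalently via sum-over-permutations) gives x^9 - 18x^8 + 135x^7 - 546x^6 + 1287x^5 - 1782x^4 + 1386x^3 - 540x^2 + 81x. The coefficient of x^8 equals -trace(L) = -18, matching the sum of degrees. The largest eigenvalue, 3.8794, is at most the vertex count 9.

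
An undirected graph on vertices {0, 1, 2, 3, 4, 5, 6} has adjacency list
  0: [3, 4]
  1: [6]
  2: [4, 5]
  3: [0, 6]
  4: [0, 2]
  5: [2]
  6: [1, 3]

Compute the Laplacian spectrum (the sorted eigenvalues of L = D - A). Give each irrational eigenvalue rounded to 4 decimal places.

Reading degrees in the order [0, 1, 2, 3, 4, 5, 6] gives [2, 1, 2, 2, 2, 1, 2]; set D = diag(2, 1, 2, 2, 2, 1, 2) and form L = D - A. Since every row of L sums to 0, the all-ones vector is in the kernel and 0 is an eigenvalue. There is one zero in the spectrum, matching the 1 component. The eigenvalues sum to 12, which equals trace(L) = 2|E|.

[0, 0.1981, 0.7530, 1.5550, 2.4450, 3.2470, 3.8019]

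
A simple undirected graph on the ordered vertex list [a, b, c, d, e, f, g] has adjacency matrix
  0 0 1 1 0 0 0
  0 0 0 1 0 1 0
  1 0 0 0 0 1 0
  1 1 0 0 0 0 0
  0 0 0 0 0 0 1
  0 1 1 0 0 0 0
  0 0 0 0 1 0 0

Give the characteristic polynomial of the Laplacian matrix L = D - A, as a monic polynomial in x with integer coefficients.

x^7 - 12x^6 + 55x^5 - 120x^4 + 125x^3 - 50x^2

Each diagonal entry of L is the vertex degree and each off-diagonal entry is -1 where an edge is present, 0 otherwise; in the order [a, b, c, d, e, f, g] the diagonal is [2, 2, 2, 2, 1, 2, 1]. Computing det(xI - L) by cofactor expansion (or equivalently via sum-over-permutations) gives x^7 - 12x^6 + 55x^5 - 120x^4 + 125x^3 - 50x^2. The constant term is 0 because L is singular (the all-ones vector lies in its kernel). There are 2 zeros in the spectrum, matching the 2 components.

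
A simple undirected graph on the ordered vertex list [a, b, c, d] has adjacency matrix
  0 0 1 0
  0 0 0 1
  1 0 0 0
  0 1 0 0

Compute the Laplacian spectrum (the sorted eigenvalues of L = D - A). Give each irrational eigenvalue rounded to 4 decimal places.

Reading degrees in the order [a, b, c, d] gives [1, 1, 1, 1]; set D = diag(1, 1, 1, 1) and form L = D - A. Diagonalising L (or applying a numerical eigensolver to the 4x4 matrix) gives the spectrum above. The 2 zero eigenvalues correspond to the 2 connected components.

[0, 0, 2, 2]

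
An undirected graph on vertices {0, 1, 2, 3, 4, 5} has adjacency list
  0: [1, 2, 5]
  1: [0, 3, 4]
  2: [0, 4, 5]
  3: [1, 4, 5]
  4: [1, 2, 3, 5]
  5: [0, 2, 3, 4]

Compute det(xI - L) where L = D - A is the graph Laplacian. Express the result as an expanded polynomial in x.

Each diagonal entry of L is the vertex degree and each off-diagonal entry is -1 where an edge is present, 0 otherwise; in the order [0, 1, 2, 3, 4, 5] the diagonal is [3, 3, 3, 3, 4, 4]. Computing det(xI - L) by cofactor expansion (or equivalently via sum-over-permutations) gives x^6 - 20x^5 + 156x^4 - 592x^3 + 1091x^2 - 780x. The coefficient of x^5 equals -trace(L) = -20, matching the sum of degrees. By the matrix-tree theorem the graph has (1/6) * product of the nonzero eigenvalues = 130 spanning trees.

x^6 - 20x^5 + 156x^4 - 592x^3 + 1091x^2 - 780x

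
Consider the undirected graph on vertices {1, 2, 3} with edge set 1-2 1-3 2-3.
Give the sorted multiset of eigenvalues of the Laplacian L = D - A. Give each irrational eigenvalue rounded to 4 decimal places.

Reading degrees in the order [1, 2, 3] gives [2, 2, 2]; set D = diag(2, 2, 2) and form L = D - A. The multiplicity of 0 as a Laplacian eigenvalue equals the number of connected components. The single zero eigenvalue shows the graph is connected. The eigenvalues sum to 6, which equals trace(L) = 2|E|.

[0, 3, 3]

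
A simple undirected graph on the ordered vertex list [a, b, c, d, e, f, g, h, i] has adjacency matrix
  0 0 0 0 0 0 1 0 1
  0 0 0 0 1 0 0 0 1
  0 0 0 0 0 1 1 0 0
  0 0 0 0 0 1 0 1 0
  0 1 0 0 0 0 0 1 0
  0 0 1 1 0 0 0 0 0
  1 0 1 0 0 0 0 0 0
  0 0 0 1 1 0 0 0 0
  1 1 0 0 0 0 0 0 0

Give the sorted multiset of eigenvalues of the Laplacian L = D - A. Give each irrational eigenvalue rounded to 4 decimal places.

Each diagonal entry of L is the vertex degree and each off-diagonal entry is -1 where an edge is present, 0 otherwise; in the order [a, b, c, d, e, f, g, h, i] the diagonal is [2, 2, 2, 2, 2, 2, 2, 2, 2]. Diagonalising L (or applying a numerical eigensolver to the 9x9 matrix) gives the spectrum above. The eigenvalues sum to 18, which equals trace(L) = 2|E|.

[0, 0.4679, 0.4679, 1.6527, 1.6527, 3, 3, 3.8794, 3.8794]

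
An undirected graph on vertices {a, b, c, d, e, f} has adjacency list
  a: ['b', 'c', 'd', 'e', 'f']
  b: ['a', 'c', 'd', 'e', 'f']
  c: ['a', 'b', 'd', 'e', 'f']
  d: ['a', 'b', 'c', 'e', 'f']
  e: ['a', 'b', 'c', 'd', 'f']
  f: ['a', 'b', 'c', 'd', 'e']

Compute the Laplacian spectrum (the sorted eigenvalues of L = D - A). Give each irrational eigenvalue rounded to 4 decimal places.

Reading degrees in the order [a, b, c, d, e, f] gives [5, 5, 5, 5, 5, 5]; set D = diag(5, 5, 5, 5, 5, 5) and form L = D - A. Diagonalising L (or applying a numerical eigensolver to the 6x6 matrix) gives the spectrum above. The single zero eigenvalue shows the graph is connected. By the matrix-tree theorem the graph has (1/6) * product of the nonzero eigenvalues = 1296 spanning trees. There is one zero in the spectrum, matching the 1 component.

[0, 6, 6, 6, 6, 6]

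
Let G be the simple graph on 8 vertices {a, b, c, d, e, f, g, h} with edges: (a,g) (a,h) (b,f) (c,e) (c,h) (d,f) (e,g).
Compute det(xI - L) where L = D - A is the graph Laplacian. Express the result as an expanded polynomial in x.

x^8 - 14x^7 + 78x^6 - 220x^5 + 330x^4 - 250x^3 + 75x^2

Reading degrees in the order [a, b, c, d, e, f, g, h] gives [2, 1, 2, 1, 2, 2, 2, 2]; set D = diag(2, 1, 2, 1, 2, 2, 2, 2) and form L = D - A. L has integer entries, so p(x) = det(xI - L) has integer coefficients. Expanding the determinant yields x^8 - 14x^7 + 78x^6 - 220x^5 + 330x^4 - 250x^3 + 75x^2. Since p(0) = det(-L) = 0, x divides p(x). The eigenvalues sum to 14, which equals trace(L) = 2|E|.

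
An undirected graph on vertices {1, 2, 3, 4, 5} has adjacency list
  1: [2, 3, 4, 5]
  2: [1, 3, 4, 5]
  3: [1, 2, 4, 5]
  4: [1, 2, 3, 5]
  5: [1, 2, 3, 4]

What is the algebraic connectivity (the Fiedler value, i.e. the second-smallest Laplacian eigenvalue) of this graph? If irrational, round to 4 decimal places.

5

With the vertex order [1, 2, 3, 4, 5], the degrees are [4, 4, 4, 4, 4], giving D = diag(4, 4, 4, 4, 4) and L = D - A. The smallest Laplacian eigenvalue is always 0. The next one, lambda_2 = 5, measures how hard the graph is to disconnect: larger values mean better connectivity. There is one zero in the spectrum, matching the 1 component. The eigenvalues sum to 20, which equals trace(L) = 2|E|.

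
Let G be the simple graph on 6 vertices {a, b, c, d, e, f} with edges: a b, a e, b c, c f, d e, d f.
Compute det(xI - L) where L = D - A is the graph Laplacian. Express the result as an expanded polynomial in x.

With the vertex order [a, b, c, d, e, f], the degrees are [2, 2, 2, 2, 2, 2], giving D = diag(2, 2, 2, 2, 2, 2) and L = D - A. The eigenvalues of L are [0, 1, 1, 3, 3, 4]; the characteristic polynomial is the product of (x - lambda_i), which multiplies out to x^6 - 12x^5 + 54x^4 - 112x^3 + 105x^2 - 36x. Since p(0) = det(-L) = 0, x divides p(x). The largest eigenvalue, 4, is at most the vertex count 6.

x^6 - 12x^5 + 54x^4 - 112x^3 + 105x^2 - 36x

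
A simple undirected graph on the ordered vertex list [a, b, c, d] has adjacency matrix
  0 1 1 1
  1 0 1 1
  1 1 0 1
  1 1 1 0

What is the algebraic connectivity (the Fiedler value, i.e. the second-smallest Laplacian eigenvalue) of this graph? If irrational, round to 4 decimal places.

Each diagonal entry of L is the vertex degree and each off-diagonal entry is -1 where an edge is present, 0 otherwise; in the order [a, b, c, d] the diagonal is [3, 3, 3, 3]. The smallest Laplacian eigenvalue is always 0. The next one, lambda_2 = 4, measures how hard the graph is to disconnect: larger values mean better connectivity. The eigenvalues sum to 12, which equals trace(L) = 2|E|. By the matrix-tree theorem the graph has (1/4) * product of the nonzero eigenvalues = 16 spanning trees.

4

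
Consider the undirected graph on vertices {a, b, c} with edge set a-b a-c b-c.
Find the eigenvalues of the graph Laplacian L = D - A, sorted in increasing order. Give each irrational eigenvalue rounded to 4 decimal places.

[0, 3, 3]

Each diagonal entry of L is the vertex degree and each off-diagonal entry is -1 where an edge is present, 0 otherwise; in the order [a, b, c] the diagonal is [2, 2, 2]. Since every row of L sums to 0, the all-ones vector is in the kernel and 0 is an eigenvalue. The eigenvalues sum to 6, which equals trace(L) = 2|E|. There is one zero in the spectrum, matching the 1 component.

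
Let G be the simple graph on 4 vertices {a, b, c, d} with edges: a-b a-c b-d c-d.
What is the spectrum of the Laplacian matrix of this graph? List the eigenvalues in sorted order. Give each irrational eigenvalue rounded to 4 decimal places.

With the vertex order [a, b, c, d], the degrees are [2, 2, 2, 2], giving D = diag(2, 2, 2, 2) and L = D - A. Diagonalising L (or applying a numerical eigensolver to the 4x4 matrix) gives the spectrum above. The eigenvalues sum to 8, which equals trace(L) = 2|E|.

[0, 2, 2, 4]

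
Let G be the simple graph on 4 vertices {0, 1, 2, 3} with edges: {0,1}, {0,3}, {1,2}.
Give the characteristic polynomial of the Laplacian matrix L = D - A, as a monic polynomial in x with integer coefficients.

x^4 - 6x^3 + 10x^2 - 4x

Each diagonal entry of L is the vertex degree and each off-diagonal entry is -1 where an edge is present, 0 otherwise; in the order [0, 1, 2, 3] the diagonal is [2, 2, 1, 1]. L has integer entries, so p(x) = det(xI - L) has integer coefficients. Expanding the determinant yields x^4 - 6x^3 + 10x^2 - 4x. The constant term is 0 because L is singular (the all-ones vector lies in its kernel). The largest eigenvalue, 3.4142, is at most the vertex count 4.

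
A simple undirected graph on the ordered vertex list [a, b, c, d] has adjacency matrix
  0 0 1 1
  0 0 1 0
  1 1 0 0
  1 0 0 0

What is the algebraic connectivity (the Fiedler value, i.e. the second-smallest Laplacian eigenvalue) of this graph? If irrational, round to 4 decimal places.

0.5858

With the vertex order [a, b, c, d], the degrees are [2, 1, 2, 1], giving D = diag(2, 1, 2, 1) and L = D - A. The sorted Laplacian eigenvalues are [0, 0.5858, 2, 3.4142]; the algebraic connectivity is the second entry, 0.5858. The largest eigenvalue, 3.4142, is at most the vertex count 4. There is one zero in the spectrum, matching the 1 component.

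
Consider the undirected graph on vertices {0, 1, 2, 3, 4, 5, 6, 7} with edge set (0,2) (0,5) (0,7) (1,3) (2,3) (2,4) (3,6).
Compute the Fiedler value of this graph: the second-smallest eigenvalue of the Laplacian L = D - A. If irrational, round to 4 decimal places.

Reading degrees in the order [0, 1, 2, 3, 4, 5, 6, 7] gives [3, 1, 3, 3, 1, 1, 1, 1]; set D = diag(3, 1, 3, 3, 1, 1, 1, 1) and form L = D - A. Computing the eigenvalues of L and sorting gives [0, 0.2679, 0.6571, 1, 1, 2.5293, 3.7321, 4.8136]. The Fiedler value lambda_2 = 0.2679 is strictly positive, so the graph is connected. By the matrix-tree theorem the graph has (1/8) * product of the nonzero eigenvalues = 1 spanning tree. The eigenvalues sum to 14, which equals trace(L) = 2|E|.

0.2679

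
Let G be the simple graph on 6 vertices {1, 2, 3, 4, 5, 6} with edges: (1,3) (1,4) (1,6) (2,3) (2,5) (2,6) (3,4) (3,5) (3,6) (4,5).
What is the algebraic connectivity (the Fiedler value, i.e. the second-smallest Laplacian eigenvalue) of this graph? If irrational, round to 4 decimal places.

Reading degrees in the order [1, 2, 3, 4, 5, 6] gives [3, 3, 5, 3, 3, 3]; set D = diag(3, 3, 5, 3, 3, 3) and form L = D - A. Computing the eigenvalues of L and sorting gives [0, 2.3820, 2.3820, 4.6180, 4.6180, 6]. The Fiedler value lambda_2 = 2.3820 is strictly positive, so the graph is connected. There is one zero in the spectrum, matching the 1 component.

2.3820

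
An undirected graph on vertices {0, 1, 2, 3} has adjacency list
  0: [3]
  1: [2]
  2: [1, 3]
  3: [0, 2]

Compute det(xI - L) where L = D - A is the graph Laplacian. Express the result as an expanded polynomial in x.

Reading degrees in the order [0, 1, 2, 3] gives [1, 1, 2, 2]; set D = diag(1, 1, 2, 2) and form L = D - A. Computing det(xI - L) by cofactor expansion (or equivalently via sum-over-permutations) gives x^4 - 6x^3 + 10x^2 - 4x. The constant term is 0 because L is singular (the all-ones vector lies in its kernel). By the matrix-tree theorem the graph has (1/4) * product of the nonzero eigenvalues = 1 spanning tree.

x^4 - 6x^3 + 10x^2 - 4x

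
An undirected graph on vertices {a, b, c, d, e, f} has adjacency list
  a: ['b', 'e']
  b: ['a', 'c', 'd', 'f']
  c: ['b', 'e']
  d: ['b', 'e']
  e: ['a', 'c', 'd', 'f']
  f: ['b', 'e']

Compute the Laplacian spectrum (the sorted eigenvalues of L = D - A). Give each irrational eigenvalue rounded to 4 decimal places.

Reading degrees in the order [a, b, c, d, e, f] gives [2, 4, 2, 2, 4, 2]; set D = diag(2, 4, 2, 2, 4, 2) and form L = D - A. The multiplicity of 0 as a Laplacian eigenvalue equals the number of connected components. The single zero eigenvalue shows the graph is connected. There is one zero in the spectrum, matching the 1 component.

[0, 2, 2, 2, 4, 6]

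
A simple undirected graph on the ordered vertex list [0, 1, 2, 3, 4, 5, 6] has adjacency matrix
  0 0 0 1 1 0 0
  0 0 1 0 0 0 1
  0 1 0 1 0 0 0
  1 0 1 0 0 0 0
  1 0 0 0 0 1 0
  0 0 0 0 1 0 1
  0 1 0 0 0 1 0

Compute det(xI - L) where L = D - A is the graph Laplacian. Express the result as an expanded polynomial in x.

x^7 - 14x^6 + 77x^5 - 210x^4 + 294x^3 - 196x^2 + 49x

Reading degrees in the order [0, 1, 2, 3, 4, 5, 6] gives [2, 2, 2, 2, 2, 2, 2]; set D = diag(2, 2, 2, 2, 2, 2, 2) and form L = D - A. L has integer entries, so p(x) = det(xI - L) has integer coefficients. Expanding the determinant yields x^7 - 14x^6 + 77x^5 - 210x^4 + 294x^3 - 196x^2 + 49x. The constant term is 0 because L is singular (the all-ones vector lies in its kernel). By the matrix-tree theorem the graph has (1/7) * product of the nonzero eigenvalues = 7 spanning trees. The largest eigenvalue, 3.8019, is at most the vertex count 7.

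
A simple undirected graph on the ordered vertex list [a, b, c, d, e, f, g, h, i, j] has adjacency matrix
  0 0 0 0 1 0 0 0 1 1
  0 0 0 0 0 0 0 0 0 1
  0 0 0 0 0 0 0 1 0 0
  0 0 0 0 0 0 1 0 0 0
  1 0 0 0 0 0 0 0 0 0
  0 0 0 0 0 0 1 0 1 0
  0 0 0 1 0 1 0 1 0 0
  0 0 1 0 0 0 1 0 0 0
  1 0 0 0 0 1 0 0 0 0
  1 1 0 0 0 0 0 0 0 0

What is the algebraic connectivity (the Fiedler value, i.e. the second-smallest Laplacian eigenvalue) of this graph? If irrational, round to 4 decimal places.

0.1277

Each diagonal entry of L is the vertex degree and each off-diagonal entry is -1 where an edge is present, 0 otherwise; in the order [a, b, c, d, e, f, g, h, i, j] the diagonal is [3, 1, 1, 1, 1, 2, 3, 2, 2, 2]. The sorted Laplacian eigenvalues are [0, 0.1277, 0.5188, 0.6297, 1, 2, 2.3111, 2.7968, 4.1701, 4.4458]; the algebraic connectivity is the second entry, 0.1277. The largest eigenvalue, 4.4458, is at most the vertex count 10.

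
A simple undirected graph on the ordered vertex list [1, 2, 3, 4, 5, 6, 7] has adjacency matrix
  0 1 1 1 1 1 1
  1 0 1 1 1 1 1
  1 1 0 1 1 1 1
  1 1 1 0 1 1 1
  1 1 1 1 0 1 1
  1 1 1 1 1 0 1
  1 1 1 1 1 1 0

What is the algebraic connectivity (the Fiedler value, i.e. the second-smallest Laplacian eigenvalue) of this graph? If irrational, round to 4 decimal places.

Each diagonal entry of L is the vertex degree and each off-diagonal entry is -1 where an edge is present, 0 otherwise; in the order [1, 2, 3, 4, 5, 6, 7] the diagonal is [6, 6, 6, 6, 6, 6, 6]. The smallest Laplacian eigenvalue is always 0. The next one, lambda_2 = 7, measures how hard the graph is to disconnect: larger values mean better connectivity. The eigenvalues sum to 42, which equals trace(L) = 2|E|. There is one zero in the spectrum, matching the 1 component.

7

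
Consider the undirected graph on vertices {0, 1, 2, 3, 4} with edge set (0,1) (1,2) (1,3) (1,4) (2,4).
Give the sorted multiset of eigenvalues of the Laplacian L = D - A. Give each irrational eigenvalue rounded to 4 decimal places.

With the vertex order [0, 1, 2, 3, 4], the degrees are [1, 4, 2, 1, 2], giving D = diag(1, 4, 2, 1, 2) and L = D - A. Since every row of L sums to 0, the all-ones vector is in the kernel and 0 is an eigenvalue. The single zero eigenvalue shows the graph is connected. There is one zero in the spectrum, matching the 1 component.

[0, 1, 1, 3, 5]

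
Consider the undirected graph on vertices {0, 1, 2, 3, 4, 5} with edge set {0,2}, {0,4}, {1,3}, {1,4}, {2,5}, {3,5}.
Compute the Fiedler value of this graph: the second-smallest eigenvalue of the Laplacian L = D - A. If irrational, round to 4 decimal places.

With the vertex order [0, 1, 2, 3, 4, 5], the degrees are [2, 2, 2, 2, 2, 2], giving D = diag(2, 2, 2, 2, 2, 2) and L = D - A. The sorted Laplacian eigenvalues are [0, 1, 1, 3, 3, 4]; the algebraic connectivity is the second entry, 1. By the matrix-tree theorem the graph has (1/6) * product of the nonzero eigenvalues = 6 spanning trees.

1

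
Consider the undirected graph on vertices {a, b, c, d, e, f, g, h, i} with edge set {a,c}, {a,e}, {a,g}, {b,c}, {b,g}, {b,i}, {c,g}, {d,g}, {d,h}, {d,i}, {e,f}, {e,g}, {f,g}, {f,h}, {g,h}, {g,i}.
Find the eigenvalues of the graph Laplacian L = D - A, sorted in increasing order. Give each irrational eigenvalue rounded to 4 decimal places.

[0, 1.5858, 1.5858, 3, 3, 4.4142, 4.4142, 5, 9]

Each diagonal entry of L is the vertex degree and each off-diagonal entry is -1 where an edge is present, 0 otherwise; in the order [a, b, c, d, e, f, g, h, i] the diagonal is [3, 3, 3, 3, 3, 3, 8, 3, 3]. Since every row of L sums to 0, the all-ones vector is in the kernel and 0 is an eigenvalue.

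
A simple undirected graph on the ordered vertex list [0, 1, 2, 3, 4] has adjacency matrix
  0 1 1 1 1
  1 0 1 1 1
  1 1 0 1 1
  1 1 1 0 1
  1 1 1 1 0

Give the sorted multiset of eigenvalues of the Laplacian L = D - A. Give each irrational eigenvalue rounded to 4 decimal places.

Reading degrees in the order [0, 1, 2, 3, 4] gives [4, 4, 4, 4, 4]; set D = diag(4, 4, 4, 4, 4) and form L = D - A. Since every row of L sums to 0, the all-ones vector is in the kernel and 0 is an eigenvalue. The largest eigenvalue, 5, is at most the vertex count 5. There is one zero in the spectrum, matching the 1 component.

[0, 5, 5, 5, 5]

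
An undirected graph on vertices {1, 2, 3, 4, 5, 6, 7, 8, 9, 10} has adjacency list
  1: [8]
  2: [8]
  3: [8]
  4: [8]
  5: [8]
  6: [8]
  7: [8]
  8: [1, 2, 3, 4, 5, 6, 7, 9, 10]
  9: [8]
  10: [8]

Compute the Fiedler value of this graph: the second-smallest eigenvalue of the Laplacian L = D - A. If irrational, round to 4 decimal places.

Reading degrees in the order [1, 2, 3, 4, 5, 6, 7, 8, 9, 10] gives [1, 1, 1, 1, 1, 1, 1, 9, 1, 1]; set D = diag(1, 1, 1, 1, 1, 1, 1, 9, 1, 1) and form L = D - A. The smallest Laplacian eigenvalue is always 0. The next one, lambda_2 = 1, measures how hard the graph is to disconnect: larger values mean better connectivity. The largest eigenvalue, 10, is at most the vertex count 10.

1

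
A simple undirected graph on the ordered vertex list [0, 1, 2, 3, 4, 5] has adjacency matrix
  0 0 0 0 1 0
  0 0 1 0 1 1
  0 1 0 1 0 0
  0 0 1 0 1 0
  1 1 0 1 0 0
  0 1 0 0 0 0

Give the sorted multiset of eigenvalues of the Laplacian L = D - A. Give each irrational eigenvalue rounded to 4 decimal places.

Reading degrees in the order [0, 1, 2, 3, 4, 5] gives [1, 3, 2, 2, 3, 1]; set D = diag(1, 3, 2, 2, 3, 1) and form L = D - A. L is symmetric positive semidefinite, so every eigenvalue is real and nonnegative. The single zero eigenvalue shows the graph is connected. The largest eigenvalue, 4.8136, is at most the vertex count 6. There is one zero in the spectrum, matching the 1 component.

[0, 0.6571, 1, 2.5293, 3, 4.8136]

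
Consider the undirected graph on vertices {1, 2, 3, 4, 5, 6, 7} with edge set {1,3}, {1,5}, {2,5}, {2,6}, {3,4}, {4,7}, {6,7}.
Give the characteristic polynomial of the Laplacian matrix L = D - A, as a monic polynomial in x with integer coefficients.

x^7 - 14x^6 + 77x^5 - 210x^4 + 294x^3 - 196x^2 + 49x

Reading degrees in the order [1, 2, 3, 4, 5, 6, 7] gives [2, 2, 2, 2, 2, 2, 2]; set D = diag(2, 2, 2, 2, 2, 2, 2) and form L = D - A. Computing det(xI - L) by cofactor expansion (or equivalently via sum-over-permutations) gives x^7 - 14x^6 + 77x^5 - 210x^4 + 294x^3 - 196x^2 + 49x. The constant term is 0 because L is singular (the all-ones vector lies in its kernel). The largest eigenvalue, 3.8019, is at most the vertex count 7. By the matrix-tree theorem the graph has (1/7) * product of the nonzero eigenvalues = 7 spanning trees.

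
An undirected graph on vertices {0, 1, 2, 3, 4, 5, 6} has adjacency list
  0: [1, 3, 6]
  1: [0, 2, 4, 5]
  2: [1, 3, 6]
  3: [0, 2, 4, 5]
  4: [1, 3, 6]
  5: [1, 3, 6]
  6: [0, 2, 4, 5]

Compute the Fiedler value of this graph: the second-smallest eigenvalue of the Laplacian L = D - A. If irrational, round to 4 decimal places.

Each diagonal entry of L is the vertex degree and each off-diagonal entry is -1 where an edge is present, 0 otherwise; in the order [0, 1, 2, 3, 4, 5, 6] the diagonal is [3, 4, 3, 4, 3, 3, 4]. The sorted Laplacian eigenvalues are [0, 3, 3, 3, 4, 4, 7]; the algebraic connectivity is the second entry, 3.

3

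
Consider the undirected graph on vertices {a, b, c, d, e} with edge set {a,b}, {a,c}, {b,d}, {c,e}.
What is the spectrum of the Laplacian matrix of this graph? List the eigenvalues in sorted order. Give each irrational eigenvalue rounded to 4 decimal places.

Each diagonal entry of L is the vertex degree and each off-diagonal entry is -1 where an edge is present, 0 otherwise; in the order [a, b, c, d, e] the diagonal is [2, 2, 2, 1, 1]. Diagonalising L (or applying a numerical eigensolver to the 5x5 matrix) gives the spectrum above. The eigenvalues sum to 8, which equals trace(L) = 2|E|.

[0, 0.3820, 1.3820, 2.6180, 3.6180]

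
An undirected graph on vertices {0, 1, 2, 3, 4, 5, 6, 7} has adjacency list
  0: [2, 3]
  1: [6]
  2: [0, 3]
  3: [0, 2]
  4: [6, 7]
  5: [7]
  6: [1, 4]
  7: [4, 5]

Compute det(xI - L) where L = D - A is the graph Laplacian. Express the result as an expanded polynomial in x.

With the vertex order [0, 1, 2, 3, 4, 5, 6, 7], the degrees are [2, 1, 2, 2, 2, 1, 2, 2], giving D = diag(2, 1, 2, 2, 2, 1, 2, 2) and L = D - A. L has integer entries, so p(x) = det(xI - L) has integer coefficients. Expanding the determinant yields x^8 - 14x^7 + 78x^6 - 218x^5 + 314x^4 - 210x^3 + 45x^2. The coefficient of x^7 equals -trace(L) = -14, matching the sum of degrees.

x^8 - 14x^7 + 78x^6 - 218x^5 + 314x^4 - 210x^3 + 45x^2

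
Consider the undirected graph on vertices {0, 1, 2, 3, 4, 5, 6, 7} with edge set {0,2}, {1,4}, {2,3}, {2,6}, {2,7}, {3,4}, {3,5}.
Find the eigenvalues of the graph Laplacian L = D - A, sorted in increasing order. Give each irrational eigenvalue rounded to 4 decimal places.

Reading degrees in the order [0, 1, 2, 3, 4, 5, 6, 7] gives [1, 1, 4, 3, 2, 1, 1, 1]; set D = diag(1, 1, 4, 3, 2, 1, 1, 1) and form L = D - A. Diagonalising L (or applying a numerical eigensolver to the 8x8 matrix) gives the spectrum above. The single zero eigenvalue shows the graph is connected. The largest eigenvalue, 5.2819, is at most the vertex count 8. The eigenvalues sum to 14, which equals trace(L) = 2|E|.

[0, 0.2888, 0.6742, 1, 1, 2.1694, 3.5857, 5.2819]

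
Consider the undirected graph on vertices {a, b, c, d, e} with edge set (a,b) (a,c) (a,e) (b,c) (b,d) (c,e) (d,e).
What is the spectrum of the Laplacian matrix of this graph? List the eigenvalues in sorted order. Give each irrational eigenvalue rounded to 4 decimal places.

Each diagonal entry of L is the vertex degree and each off-diagonal entry is -1 where an edge is present, 0 otherwise; in the order [a, b, c, d, e] the diagonal is [3, 3, 3, 2, 3]. Since every row of L sums to 0, the all-ones vector is in the kernel and 0 is an eigenvalue. By the matrix-tree theorem the graph has (1/5) * product of the nonzero eigenvalues = 24 spanning trees.

[0, 2, 3, 4, 5]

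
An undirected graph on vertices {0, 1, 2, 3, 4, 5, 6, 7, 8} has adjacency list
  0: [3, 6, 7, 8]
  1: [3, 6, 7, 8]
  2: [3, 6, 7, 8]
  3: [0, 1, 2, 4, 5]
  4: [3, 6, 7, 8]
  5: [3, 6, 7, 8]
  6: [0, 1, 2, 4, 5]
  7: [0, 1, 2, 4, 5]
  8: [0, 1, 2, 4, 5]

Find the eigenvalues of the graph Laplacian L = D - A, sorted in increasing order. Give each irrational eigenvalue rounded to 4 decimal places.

[0, 4, 4, 4, 4, 5, 5, 5, 9]

With the vertex order [0, 1, 2, 3, 4, 5, 6, 7, 8], the degrees are [4, 4, 4, 5, 4, 4, 5, 5, 5], giving D = diag(4, 4, 4, 5, 4, 4, 5, 5, 5) and L = D - A. The multiplicity of 0 as a Laplacian eigenvalue equals the number of connected components. The single zero eigenvalue shows the graph is connected.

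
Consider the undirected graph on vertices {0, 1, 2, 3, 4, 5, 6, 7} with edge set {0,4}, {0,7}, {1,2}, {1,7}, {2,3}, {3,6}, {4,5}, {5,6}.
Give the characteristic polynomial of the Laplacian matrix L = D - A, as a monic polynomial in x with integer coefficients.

Reading degrees in the order [0, 1, 2, 3, 4, 5, 6, 7] gives [2, 2, 2, 2, 2, 2, 2, 2]; set D = diag(2, 2, 2, 2, 2, 2, 2, 2) and form L = D - A. L has integer entries, so p(x) = det(xI - L) has integer coefficients. Expanding the determinant yields x^8 - 16x^7 + 104x^6 - 352x^5 + 660x^4 - 672x^3 + 336x^2 - 64x. The coefficient of x^7 equals -trace(L) = -16, matching the sum of degrees. By the matrix-tree theorem the graph has (1/8) * product of the nonzero eigenvalues = 8 spanning trees. There is one zero in the spectrum, matching the 1 component.

x^8 - 16x^7 + 104x^6 - 352x^5 + 660x^4 - 672x^3 + 336x^2 - 64x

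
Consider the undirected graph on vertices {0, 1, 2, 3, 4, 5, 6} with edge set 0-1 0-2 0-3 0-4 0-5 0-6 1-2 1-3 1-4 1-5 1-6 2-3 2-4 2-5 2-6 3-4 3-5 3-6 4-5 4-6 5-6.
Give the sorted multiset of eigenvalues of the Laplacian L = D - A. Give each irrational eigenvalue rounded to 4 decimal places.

[0, 7, 7, 7, 7, 7, 7]

Each diagonal entry of L is the vertex degree and each off-diagonal entry is -1 where an edge is present, 0 otherwise; in the order [0, 1, 2, 3, 4, 5, 6] the diagonal is [6, 6, 6, 6, 6, 6, 6]. L is symmetric positive semidefinite, so every eigenvalue is real and nonnegative. The single zero eigenvalue shows the graph is connected. The largest eigenvalue, 7, is at most the vertex count 7.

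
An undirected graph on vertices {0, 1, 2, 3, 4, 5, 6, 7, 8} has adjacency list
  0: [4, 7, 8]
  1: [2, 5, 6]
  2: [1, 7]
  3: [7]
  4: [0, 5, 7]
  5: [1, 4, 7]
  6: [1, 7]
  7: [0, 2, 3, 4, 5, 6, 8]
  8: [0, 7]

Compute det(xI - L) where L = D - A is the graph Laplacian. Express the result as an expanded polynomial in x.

x^9 - 26x^8 + 276x^7 - 1568x^6 + 5221x^5 - 10436x^4 + 12227x^3 - 7676x^2 + 1980x

With the vertex order [0, 1, 2, 3, 4, 5, 6, 7, 8], the degrees are [3, 3, 2, 1, 3, 3, 2, 7, 2], giving D = diag(3, 3, 2, 1, 3, 3, 2, 7, 2) and L = D - A. L has integer entries, so p(x) = det(xI - L) has integer coefficients. Expanding the determinant yields x^9 - 26x^8 + 276x^7 - 1568x^6 + 5221x^5 - 10436x^4 + 12227x^3 - 7676x^2 + 1980x. The coefficient of x^8 equals -trace(L) = -26, matching the sum of degrees. There is one zero in the spectrum, matching the 1 component.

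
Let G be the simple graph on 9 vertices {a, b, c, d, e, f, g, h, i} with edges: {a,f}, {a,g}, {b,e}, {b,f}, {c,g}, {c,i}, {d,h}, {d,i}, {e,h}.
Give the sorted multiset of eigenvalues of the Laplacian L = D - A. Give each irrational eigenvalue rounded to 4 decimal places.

Each diagonal entry of L is the vertex degree and each off-diagonal entry is -1 where an edge is present, 0 otherwise; in the order [a, b, c, d, e, f, g, h, i] the diagonal is [2, 2, 2, 2, 2, 2, 2, 2, 2]. L is symmetric positive semidefinite, so every eigenvalue is real and nonnegative. The single zero eigenvalue shows the graph is connected. The eigenvalues sum to 18, which equals trace(L) = 2|E|. The largest eigenvalue, 3.8794, is at most the vertex count 9.

[0, 0.4679, 0.4679, 1.6527, 1.6527, 3, 3, 3.8794, 3.8794]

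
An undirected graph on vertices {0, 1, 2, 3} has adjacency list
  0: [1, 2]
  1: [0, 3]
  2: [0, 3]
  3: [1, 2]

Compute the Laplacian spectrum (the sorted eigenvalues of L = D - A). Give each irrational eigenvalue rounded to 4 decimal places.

[0, 2, 2, 4]

With the vertex order [0, 1, 2, 3], the degrees are [2, 2, 2, 2], giving D = diag(2, 2, 2, 2) and L = D - A. Since every row of L sums to 0, the all-ones vector is in the kernel and 0 is an eigenvalue. The single zero eigenvalue shows the graph is connected. The eigenvalues sum to 8, which equals trace(L) = 2|E|.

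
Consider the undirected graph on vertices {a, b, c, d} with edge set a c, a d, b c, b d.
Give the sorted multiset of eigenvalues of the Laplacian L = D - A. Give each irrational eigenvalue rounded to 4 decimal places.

[0, 2, 2, 4]

With the vertex order [a, b, c, d], the degrees are [2, 2, 2, 2], giving D = diag(2, 2, 2, 2) and L = D - A. L is symmetric positive semidefinite, so every eigenvalue is real and nonnegative. The single zero eigenvalue shows the graph is connected. The largest eigenvalue, 4, is at most the vertex count 4. By the matrix-tree theorem the graph has (1/4) * product of the nonzero eigenvalues = 4 spanning trees.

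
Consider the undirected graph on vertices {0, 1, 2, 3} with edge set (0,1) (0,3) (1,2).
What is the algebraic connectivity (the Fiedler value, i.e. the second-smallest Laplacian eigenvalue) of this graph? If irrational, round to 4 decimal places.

0.5858

With the vertex order [0, 1, 2, 3], the degrees are [2, 2, 1, 1], giving D = diag(2, 2, 1, 1) and L = D - A. The smallest Laplacian eigenvalue is always 0. The next one, lambda_2 = 0.5858, measures how hard the graph is to disconnect: larger values mean better connectivity.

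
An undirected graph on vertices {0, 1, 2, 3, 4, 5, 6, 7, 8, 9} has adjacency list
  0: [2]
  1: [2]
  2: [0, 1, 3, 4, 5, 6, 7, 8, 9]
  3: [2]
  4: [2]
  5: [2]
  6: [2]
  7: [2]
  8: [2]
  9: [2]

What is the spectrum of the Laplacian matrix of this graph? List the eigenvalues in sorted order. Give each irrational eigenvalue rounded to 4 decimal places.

Each diagonal entry of L is the vertex degree and each off-diagonal entry is -1 where an edge is present, 0 otherwise; in the order [0, 1, 2, 3, 4, 5, 6, 7, 8, 9] the diagonal is [1, 1, 9, 1, 1, 1, 1, 1, 1, 1]. The multiplicity of 0 as a Laplacian eigenvalue equals the number of connected components. The single zero eigenvalue shows the graph is connected.

[0, 1, 1, 1, 1, 1, 1, 1, 1, 10]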